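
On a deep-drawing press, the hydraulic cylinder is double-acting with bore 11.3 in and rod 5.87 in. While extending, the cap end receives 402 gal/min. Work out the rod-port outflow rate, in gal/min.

Q_out ≈ 294 gal/min

Cap-side area A_cap = π/4 × (11.3 in)² = 100.3 in^2
Rod-side annular area A_ann = π/4 × (11.3² − 5.87²) = 73.23 in^2
Piston speed v = Q_in/A_cap; rod-end outflow Q_out = v × A_ann = Q_in × A_ann/A_cap.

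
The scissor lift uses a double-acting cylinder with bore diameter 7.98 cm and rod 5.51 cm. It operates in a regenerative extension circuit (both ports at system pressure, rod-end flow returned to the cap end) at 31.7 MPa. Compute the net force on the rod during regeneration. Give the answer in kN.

With equal pressure on both faces, forces on the annular region cancel; the net push is pressure × rod cross-section.
Rod cross-section A_rod = π/4 × (5.51 cm)² = 23.84 cm^2
F = P × A_rod

F ≈ 75.6 kN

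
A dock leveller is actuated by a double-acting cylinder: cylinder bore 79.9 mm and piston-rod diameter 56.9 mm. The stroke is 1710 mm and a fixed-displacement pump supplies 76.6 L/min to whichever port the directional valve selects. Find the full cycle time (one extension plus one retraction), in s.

Cap-side area A_cap = π/4 × (79.9 mm)² = 5014 mm^2
Rod-side annular area A_ann = π/4 × (79.9² − 56.9²) = 2471 mm^2
t_ext = A_cap·L/Q = 6.716 s
t_ret = A_ann·L/Q = 3.310 s
t_cycle = t_ext + t_ret

t ≈ 10.0 s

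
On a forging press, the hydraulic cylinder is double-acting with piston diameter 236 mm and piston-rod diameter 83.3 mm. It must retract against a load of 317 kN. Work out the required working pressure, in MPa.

Rod-side annular area A_ann = π/4 × (236² − 83.3²) = 38290 mm^2
Retraction: pressure acts on the annular area.
P = F / A = 317 kN / A

P ≈ 8.28 MPa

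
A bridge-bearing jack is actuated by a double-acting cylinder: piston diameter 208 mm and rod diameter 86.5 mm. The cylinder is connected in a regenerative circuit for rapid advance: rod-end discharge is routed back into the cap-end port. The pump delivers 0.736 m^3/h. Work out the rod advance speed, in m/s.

In regeneration the rod-end outflow joins the pump flow into the cap end, so the net volume the pump must supply per unit advance equals the rod cross-section area.
Rod cross-section A_rod = π/4 × (86.5 mm)² = 5877 mm^2
v = Q_pump / A_rod

v ≈ 0.0348 m/s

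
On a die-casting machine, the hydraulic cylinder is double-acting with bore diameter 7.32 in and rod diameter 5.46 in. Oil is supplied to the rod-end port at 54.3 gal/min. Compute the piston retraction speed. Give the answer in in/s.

v ≈ 11.2 in/s

Rod-side annular area A_ann = π/4 × (7.32² − 5.46²) = 18.67 in^2
Flow into the rod-end port fills the annular volume.
v = Q / A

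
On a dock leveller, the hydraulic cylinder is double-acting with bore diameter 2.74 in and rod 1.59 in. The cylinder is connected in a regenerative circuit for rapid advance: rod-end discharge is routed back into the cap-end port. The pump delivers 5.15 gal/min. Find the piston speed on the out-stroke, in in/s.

In regeneration the rod-end outflow joins the pump flow into the cap end, so the net volume the pump must supply per unit advance equals the rod cross-section area.
Rod cross-section A_rod = π/4 × (1.59 in)² = 1.986 in^2
v = Q_pump / A_rod

v ≈ 9.99 in/s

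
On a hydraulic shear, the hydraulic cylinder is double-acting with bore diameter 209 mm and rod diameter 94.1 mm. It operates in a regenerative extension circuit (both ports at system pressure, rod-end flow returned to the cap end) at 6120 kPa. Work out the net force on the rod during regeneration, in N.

With equal pressure on both faces, forces on the annular region cancel; the net push is pressure × rod cross-section.
Rod cross-section A_rod = π/4 × (94.1 mm)² = 6955 mm^2
F = P × A_rod

F ≈ 42600 N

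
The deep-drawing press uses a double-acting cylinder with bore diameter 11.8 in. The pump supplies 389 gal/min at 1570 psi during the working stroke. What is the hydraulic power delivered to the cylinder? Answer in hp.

Hydraulic power = P × Q

W ≈ 356 hp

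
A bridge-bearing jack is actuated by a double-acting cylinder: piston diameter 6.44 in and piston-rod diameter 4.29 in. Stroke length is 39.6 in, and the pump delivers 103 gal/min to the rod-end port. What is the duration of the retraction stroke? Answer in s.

t ≈ 1.81 s

Rod-side annular area A_ann = π/4 × (6.44² − 4.29²) = 18.12 in^2
Swept volume V = A × L; t = V / Q = A·L / Q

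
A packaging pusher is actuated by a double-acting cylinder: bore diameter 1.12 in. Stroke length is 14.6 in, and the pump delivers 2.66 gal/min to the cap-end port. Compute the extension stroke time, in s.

Cap-side area A_cap = π/4 × (1.12 in)² = 0.9852 in^2
Swept volume V = A × L; t = V / Q = A·L / Q

t ≈ 1.40 s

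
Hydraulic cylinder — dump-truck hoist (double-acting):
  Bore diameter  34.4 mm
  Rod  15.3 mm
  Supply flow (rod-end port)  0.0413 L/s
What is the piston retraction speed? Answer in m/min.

v ≈ 3.32 m/min

Rod-side annular area A_ann = π/4 × (34.4² − 15.3²) = 745.6 mm^2
Flow into the rod-end port fills the annular volume.
v = Q / A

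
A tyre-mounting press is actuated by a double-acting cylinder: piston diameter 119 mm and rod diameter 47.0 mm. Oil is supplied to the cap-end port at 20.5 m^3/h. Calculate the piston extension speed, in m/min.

v ≈ 30.7 m/min

Cap-side area A_cap = π/4 × (119 mm)² = 11120 mm^2
v = Q / A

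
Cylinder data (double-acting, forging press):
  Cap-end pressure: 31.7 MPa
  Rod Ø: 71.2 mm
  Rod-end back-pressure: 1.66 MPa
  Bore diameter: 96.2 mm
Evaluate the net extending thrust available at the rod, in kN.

Cap-side area A_cap = π/4 × (96.2 mm)² = 7268 mm^2
Rod-side annular area A_ann = π/4 × (96.2² − 71.2²) = 3287 mm^2
Net thrust = P_cap·A_cap − P_rod·A_ann = 230.4 kN − 5.456 kN

F ≈ 225 kN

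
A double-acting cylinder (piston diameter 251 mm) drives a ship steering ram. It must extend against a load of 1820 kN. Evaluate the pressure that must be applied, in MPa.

Cap-side area A_cap = π/4 × (251 mm)² = 49480 mm^2
P = F / A = 1820 kN / A

P ≈ 36.8 MPa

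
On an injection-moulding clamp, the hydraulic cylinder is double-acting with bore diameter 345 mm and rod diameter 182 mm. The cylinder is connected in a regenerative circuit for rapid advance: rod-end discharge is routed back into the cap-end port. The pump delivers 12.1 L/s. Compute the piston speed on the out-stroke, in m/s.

v ≈ 0.465 m/s

In regeneration the rod-end outflow joins the pump flow into the cap end, so the net volume the pump must supply per unit advance equals the rod cross-section area.
Rod cross-section A_rod = π/4 × (182 mm)² = 26020 mm^2
v = Q_pump / A_rod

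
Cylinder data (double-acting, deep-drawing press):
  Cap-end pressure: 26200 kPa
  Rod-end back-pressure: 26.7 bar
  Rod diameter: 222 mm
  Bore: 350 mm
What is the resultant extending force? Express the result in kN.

F ≈ 2370 kN

Cap-side area A_cap = π/4 × (350 mm)² = 96210 mm^2
Rod-side annular area A_ann = π/4 × (350² − 222²) = 57500 mm^2
Net thrust = P_cap·A_cap − P_rod·A_ann = 2521 kN − 153.5 kN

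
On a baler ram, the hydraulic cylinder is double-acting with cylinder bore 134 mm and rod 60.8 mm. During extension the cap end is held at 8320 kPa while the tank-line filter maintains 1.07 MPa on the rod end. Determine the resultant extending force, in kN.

F ≈ 105 kN

Cap-side area A_cap = π/4 × (134 mm)² = 14100 mm^2
Rod-side annular area A_ann = π/4 × (134² − 60.8²) = 11200 mm^2
Net thrust = P_cap·A_cap − P_rod·A_ann = 117.3 kN − 11.98 kN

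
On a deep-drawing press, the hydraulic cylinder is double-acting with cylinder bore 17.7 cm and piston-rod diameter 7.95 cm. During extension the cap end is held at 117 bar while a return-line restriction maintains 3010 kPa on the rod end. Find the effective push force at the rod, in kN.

F ≈ 229 kN

Cap-side area A_cap = π/4 × (17.7 cm)² = 246.1 cm^2
Rod-side annular area A_ann = π/4 × (17.7² − 7.95²) = 196.4 cm^2
Net thrust = P_cap·A_cap − P_rod·A_ann = 287.9 kN − 59.12 kN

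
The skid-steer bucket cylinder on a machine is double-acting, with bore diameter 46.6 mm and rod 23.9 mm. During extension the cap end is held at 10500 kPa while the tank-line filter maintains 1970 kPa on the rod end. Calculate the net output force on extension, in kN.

F ≈ 15.4 kN

Cap-side area A_cap = π/4 × (46.6 mm)² = 1706 mm^2
Rod-side annular area A_ann = π/4 × (46.6² − 23.9²) = 1257 mm^2
Net thrust = P_cap·A_cap − P_rod·A_ann = 17.91 kN − 2.476 kN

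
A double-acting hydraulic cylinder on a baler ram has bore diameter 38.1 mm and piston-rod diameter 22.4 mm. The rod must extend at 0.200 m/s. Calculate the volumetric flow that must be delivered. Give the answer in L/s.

Q ≈ 0.228 L/s

Cap-side area A_cap = π/4 × (38.1 mm)² = 1140 mm^2
Q = A × v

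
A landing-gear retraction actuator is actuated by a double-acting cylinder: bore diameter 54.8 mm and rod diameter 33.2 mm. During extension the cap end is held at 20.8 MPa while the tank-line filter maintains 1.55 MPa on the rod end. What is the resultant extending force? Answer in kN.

F ≈ 46.7 kN

Cap-side area A_cap = π/4 × (54.8 mm)² = 2359 mm^2
Rod-side annular area A_ann = π/4 × (54.8² − 33.2²) = 1493 mm^2
Net thrust = P_cap·A_cap − P_rod·A_ann = 49.06 kN − 2.314 kN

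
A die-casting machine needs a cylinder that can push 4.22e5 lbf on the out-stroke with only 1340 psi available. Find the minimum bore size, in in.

Extension force acts on the full piston face: F = P × (π/4)D².
D = √(4F / (πP)) = √(4 × 4.22e5 lbf / (π × 1340 psi))

D ≈ 20.0 in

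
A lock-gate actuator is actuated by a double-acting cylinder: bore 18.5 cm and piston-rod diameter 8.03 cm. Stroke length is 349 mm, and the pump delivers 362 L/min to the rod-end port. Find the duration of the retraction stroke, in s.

t ≈ 1.26 s

Rod-side annular area A_ann = π/4 × (18.5² − 8.03²) = 218.2 cm^2
Swept volume V = A × L; t = V / Q = A·L / Q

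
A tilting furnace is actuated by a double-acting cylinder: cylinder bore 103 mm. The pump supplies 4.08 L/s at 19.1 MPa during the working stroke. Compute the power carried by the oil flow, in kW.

Hydraulic power = P × Q

W ≈ 77.9 kW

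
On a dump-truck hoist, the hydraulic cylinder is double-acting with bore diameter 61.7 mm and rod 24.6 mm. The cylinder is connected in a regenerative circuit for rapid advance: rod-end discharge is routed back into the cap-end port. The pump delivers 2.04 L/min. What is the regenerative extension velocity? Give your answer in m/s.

v ≈ 0.0715 m/s

In regeneration the rod-end outflow joins the pump flow into the cap end, so the net volume the pump must supply per unit advance equals the rod cross-section area.
Rod cross-section A_rod = π/4 × (24.6 mm)² = 475.3 mm^2
v = Q_pump / A_rod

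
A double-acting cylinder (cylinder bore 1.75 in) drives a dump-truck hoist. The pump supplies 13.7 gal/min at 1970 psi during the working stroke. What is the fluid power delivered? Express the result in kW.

Hydraulic power = P × Q

W ≈ 11.7 kW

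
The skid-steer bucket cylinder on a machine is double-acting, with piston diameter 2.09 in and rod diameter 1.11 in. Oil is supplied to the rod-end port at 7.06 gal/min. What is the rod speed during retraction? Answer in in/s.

Rod-side annular area A_ann = π/4 × (2.09² − 1.11²) = 2.463 in^2
Flow into the rod-end port fills the annular volume.
v = Q / A

v ≈ 11.0 in/s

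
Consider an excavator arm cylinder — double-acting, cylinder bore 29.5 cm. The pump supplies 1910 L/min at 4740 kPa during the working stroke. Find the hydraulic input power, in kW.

W ≈ 151 kW

Hydraulic power = P × Q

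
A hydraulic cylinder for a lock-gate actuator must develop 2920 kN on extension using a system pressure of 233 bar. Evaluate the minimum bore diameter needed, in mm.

D ≈ 399 mm

Extension force acts on the full piston face: F = P × (π/4)D².
D = √(4F / (πP)) = √(4 × 2920 kN / (π × 233 bar))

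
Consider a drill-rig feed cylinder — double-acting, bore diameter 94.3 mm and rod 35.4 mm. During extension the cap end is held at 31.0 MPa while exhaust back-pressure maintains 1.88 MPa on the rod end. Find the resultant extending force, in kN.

F ≈ 205 kN

Cap-side area A_cap = π/4 × (94.3 mm)² = 6984 mm^2
Rod-side annular area A_ann = π/4 × (94.3² − 35.4²) = 6000 mm^2
Net thrust = P_cap·A_cap − P_rod·A_ann = 216.5 kN − 11.28 kN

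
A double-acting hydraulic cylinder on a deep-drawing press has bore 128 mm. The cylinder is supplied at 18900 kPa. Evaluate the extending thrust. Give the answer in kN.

F ≈ 243 kN

Cap-side area A_cap = π/4 × (128 mm)² = 12870 mm^2
F = P × A_cap = 18900 kPa × A_cap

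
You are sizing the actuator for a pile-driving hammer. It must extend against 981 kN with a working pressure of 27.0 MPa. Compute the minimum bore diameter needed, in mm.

Extension force acts on the full piston face: F = P × (π/4)D².
D = √(4F / (πP)) = √(4 × 981 kN / (π × 27.0 MPa))

D ≈ 215 mm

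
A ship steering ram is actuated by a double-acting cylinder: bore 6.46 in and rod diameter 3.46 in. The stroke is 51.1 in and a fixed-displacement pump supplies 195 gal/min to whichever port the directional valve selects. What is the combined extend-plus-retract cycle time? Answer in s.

Cap-side area A_cap = π/4 × (6.46 in)² = 32.78 in^2
Rod-side annular area A_ann = π/4 × (6.46² − 3.46²) = 23.37 in^2
t_ext = A_cap·L/Q = 2.231 s
t_ret = A_ann·L/Q = 1.591 s
t_cycle = t_ext + t_ret

t ≈ 3.82 s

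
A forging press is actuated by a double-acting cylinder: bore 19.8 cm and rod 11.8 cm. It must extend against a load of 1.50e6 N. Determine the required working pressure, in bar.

Cap-side area A_cap = π/4 × (19.8 cm)² = 307.9 cm^2
P = F / A = 1.50e6 N / A

P ≈ 487 bar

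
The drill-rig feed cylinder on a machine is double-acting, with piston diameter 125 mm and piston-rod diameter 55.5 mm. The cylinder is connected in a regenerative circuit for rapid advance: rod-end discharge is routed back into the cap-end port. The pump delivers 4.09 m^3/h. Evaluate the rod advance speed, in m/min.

v ≈ 28.2 m/min

In regeneration the rod-end outflow joins the pump flow into the cap end, so the net volume the pump must supply per unit advance equals the rod cross-section area.
Rod cross-section A_rod = π/4 × (55.5 mm)² = 2419 mm^2
v = Q_pump / A_rod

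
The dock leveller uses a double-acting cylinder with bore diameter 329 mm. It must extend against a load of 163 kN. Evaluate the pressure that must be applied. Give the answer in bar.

Cap-side area A_cap = π/4 × (329 mm)² = 85010 mm^2
P = F / A = 163 kN / A

P ≈ 19.2 bar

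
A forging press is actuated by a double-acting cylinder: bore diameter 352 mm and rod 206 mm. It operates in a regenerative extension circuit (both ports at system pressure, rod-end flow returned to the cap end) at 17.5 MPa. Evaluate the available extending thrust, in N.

With equal pressure on both faces, forces on the annular region cancel; the net push is pressure × rod cross-section.
Rod cross-section A_rod = π/4 × (206 mm)² = 33330 mm^2
F = P × A_rod

F ≈ 5.83e5 N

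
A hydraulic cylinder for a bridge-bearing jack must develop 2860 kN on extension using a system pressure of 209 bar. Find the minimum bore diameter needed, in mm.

Extension force acts on the full piston face: F = P × (π/4)D².
D = √(4F / (πP)) = √(4 × 2860 kN / (π × 209 bar))

D ≈ 417 mm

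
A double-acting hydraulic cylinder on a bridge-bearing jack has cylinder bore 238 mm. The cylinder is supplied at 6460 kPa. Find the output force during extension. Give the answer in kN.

Cap-side area A_cap = π/4 × (238 mm)² = 44490 mm^2
F = P × A_cap = 6460 kPa × A_cap

F ≈ 287 kN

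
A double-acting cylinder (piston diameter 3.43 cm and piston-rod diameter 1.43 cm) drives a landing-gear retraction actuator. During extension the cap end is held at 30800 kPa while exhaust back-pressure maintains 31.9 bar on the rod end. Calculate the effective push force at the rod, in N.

F ≈ 26000 N

Cap-side area A_cap = π/4 × (3.43 cm)² = 9.240 cm^2
Rod-side annular area A_ann = π/4 × (3.43² − 1.43²) = 7.634 cm^2
Net thrust = P_cap·A_cap − P_rod·A_ann = 28460 N − 2435 N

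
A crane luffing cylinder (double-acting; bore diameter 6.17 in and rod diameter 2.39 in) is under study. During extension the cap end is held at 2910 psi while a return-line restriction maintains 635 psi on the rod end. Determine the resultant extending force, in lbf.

F ≈ 70900 lbf

Cap-side area A_cap = π/4 × (6.17 in)² = 29.90 in^2
Rod-side annular area A_ann = π/4 × (6.17² − 2.39²) = 25.41 in^2
Net thrust = P_cap·A_cap − P_rod·A_ann = 87010 lbf − 16140 lbf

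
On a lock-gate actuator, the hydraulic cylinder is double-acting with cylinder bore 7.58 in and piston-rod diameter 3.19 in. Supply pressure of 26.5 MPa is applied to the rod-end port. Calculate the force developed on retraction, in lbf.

F ≈ 1.43e5 lbf

Rod-side annular area A_ann = π/4 × (7.58² − 3.19²) = 37.13 in^2
On retraction the pressure acts on the annular area (bore minus rod).
F = P × A_ann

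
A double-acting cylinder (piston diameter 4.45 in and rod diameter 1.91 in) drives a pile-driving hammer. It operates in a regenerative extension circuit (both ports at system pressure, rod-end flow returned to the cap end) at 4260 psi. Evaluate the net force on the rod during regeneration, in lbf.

With equal pressure on both faces, forces on the annular region cancel; the net push is pressure × rod cross-section.
Rod cross-section A_rod = π/4 × (1.91 in)² = 2.865 in^2
F = P × A_rod

F ≈ 12200 lbf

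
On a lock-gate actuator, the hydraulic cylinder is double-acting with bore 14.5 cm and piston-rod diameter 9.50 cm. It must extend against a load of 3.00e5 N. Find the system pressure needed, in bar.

P ≈ 182 bar

Cap-side area A_cap = π/4 × (14.5 cm)² = 165.1 cm^2
P = F / A = 3.00e5 N / A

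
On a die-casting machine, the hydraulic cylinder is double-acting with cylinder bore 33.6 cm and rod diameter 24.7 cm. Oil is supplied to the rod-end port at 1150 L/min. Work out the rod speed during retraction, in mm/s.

Rod-side annular area A_ann = π/4 × (33.6² − 24.7²) = 407.5 cm^2
Flow into the rod-end port fills the annular volume.
v = Q / A

v ≈ 470 mm/s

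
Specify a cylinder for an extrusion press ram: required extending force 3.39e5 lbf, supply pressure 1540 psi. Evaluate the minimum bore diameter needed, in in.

D ≈ 16.7 in

Extension force acts on the full piston face: F = P × (π/4)D².
D = √(4F / (πP)) = √(4 × 3.39e5 lbf / (π × 1540 psi))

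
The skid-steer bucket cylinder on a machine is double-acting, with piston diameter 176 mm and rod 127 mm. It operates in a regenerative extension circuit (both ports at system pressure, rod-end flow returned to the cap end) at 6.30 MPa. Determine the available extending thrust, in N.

F ≈ 79800 N

With equal pressure on both faces, forces on the annular region cancel; the net push is pressure × rod cross-section.
Rod cross-section A_rod = π/4 × (127 mm)² = 12670 mm^2
F = P × A_rod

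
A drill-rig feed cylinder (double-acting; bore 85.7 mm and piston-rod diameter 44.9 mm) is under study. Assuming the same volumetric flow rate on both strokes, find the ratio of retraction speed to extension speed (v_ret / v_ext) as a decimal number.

Cap-side area A_cap = π/4 × (85.7 mm)² = 5768 mm^2
Rod-side annular area A_ann = π/4 × (85.7² − 44.9²) = 4185 mm^2
For equal Q, v ∝ 1/A, so v_ret/v_ext = A_cap/A_ann.

v_ret/v_ext ≈ 1.38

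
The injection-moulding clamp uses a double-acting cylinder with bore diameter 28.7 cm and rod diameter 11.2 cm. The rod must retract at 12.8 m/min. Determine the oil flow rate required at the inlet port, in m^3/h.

Rod-side annular area A_ann = π/4 × (28.7² − 11.2²) = 548.4 cm^2
Q = A × v

Q ≈ 42.1 m^3/h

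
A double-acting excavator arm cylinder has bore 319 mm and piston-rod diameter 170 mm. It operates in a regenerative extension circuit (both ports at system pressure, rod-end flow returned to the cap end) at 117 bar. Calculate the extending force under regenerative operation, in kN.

With equal pressure on both faces, forces on the annular region cancel; the net push is pressure × rod cross-section.
Rod cross-section A_rod = π/4 × (170 mm)² = 22700 mm^2
F = P × A_rod

F ≈ 266 kN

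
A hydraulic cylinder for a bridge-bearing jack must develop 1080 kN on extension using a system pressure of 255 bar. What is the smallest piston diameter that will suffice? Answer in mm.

D ≈ 232 mm

Extension force acts on the full piston face: F = P × (π/4)D².
D = √(4F / (πP)) = √(4 × 1080 kN / (π × 255 bar))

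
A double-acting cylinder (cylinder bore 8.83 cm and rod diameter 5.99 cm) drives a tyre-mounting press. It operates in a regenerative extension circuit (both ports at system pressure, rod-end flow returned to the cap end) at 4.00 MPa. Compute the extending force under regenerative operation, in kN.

With equal pressure on both faces, forces on the annular region cancel; the net push is pressure × rod cross-section.
Rod cross-section A_rod = π/4 × (5.99 cm)² = 28.18 cm^2
F = P × A_rod

F ≈ 11.3 kN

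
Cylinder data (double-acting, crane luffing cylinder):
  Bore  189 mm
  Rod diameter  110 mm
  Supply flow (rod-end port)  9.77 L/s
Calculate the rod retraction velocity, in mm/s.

v ≈ 527 mm/s

Rod-side annular area A_ann = π/4 × (189² − 110²) = 18550 mm^2
Flow into the rod-end port fills the annular volume.
v = Q / A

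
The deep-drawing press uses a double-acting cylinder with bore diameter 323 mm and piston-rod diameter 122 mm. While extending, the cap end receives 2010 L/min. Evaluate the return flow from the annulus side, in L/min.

Q_out ≈ 1720 L/min

Cap-side area A_cap = π/4 × (323 mm)² = 81940 mm^2
Rod-side annular area A_ann = π/4 × (323² − 122²) = 70250 mm^2
Piston speed v = Q_in/A_cap; rod-end outflow Q_out = v × A_ann = Q_in × A_ann/A_cap.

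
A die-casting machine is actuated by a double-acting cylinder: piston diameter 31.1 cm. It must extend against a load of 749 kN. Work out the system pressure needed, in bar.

Cap-side area A_cap = π/4 × (31.1 cm)² = 759.6 cm^2
P = F / A = 749 kN / A

P ≈ 98.6 bar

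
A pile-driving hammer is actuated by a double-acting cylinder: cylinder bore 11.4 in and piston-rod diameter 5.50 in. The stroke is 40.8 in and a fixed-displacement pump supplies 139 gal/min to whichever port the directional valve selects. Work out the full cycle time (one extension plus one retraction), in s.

Cap-side area A_cap = π/4 × (11.4 in)² = 102.1 in^2
Rod-side annular area A_ann = π/4 × (11.4² − 5.50²) = 78.31 in^2
t_ext = A_cap·L/Q = 7.782 s
t_ret = A_ann·L/Q = 5.971 s
t_cycle = t_ext + t_ret

t ≈ 13.8 s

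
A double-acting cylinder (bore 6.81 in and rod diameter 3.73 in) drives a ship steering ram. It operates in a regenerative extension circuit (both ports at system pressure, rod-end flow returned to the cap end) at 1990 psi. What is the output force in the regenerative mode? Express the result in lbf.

F ≈ 21700 lbf

With equal pressure on both faces, forces on the annular region cancel; the net push is pressure × rod cross-section.
Rod cross-section A_rod = π/4 × (3.73 in)² = 10.93 in^2
F = P × A_rod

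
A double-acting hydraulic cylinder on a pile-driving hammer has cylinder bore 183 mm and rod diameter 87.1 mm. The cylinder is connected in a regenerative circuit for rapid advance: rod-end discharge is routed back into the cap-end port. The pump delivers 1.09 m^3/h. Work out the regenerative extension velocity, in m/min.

In regeneration the rod-end outflow joins the pump flow into the cap end, so the net volume the pump must supply per unit advance equals the rod cross-section area.
Rod cross-section A_rod = π/4 × (87.1 mm)² = 5958 mm^2
v = Q_pump / A_rod

v ≈ 3.05 m/min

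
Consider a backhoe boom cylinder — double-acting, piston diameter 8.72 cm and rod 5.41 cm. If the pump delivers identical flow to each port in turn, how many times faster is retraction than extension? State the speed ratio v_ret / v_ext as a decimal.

Cap-side area A_cap = π/4 × (8.72 cm)² = 59.72 cm^2
Rod-side annular area A_ann = π/4 × (8.72² − 5.41²) = 36.73 cm^2
For equal Q, v ∝ 1/A, so v_ret/v_ext = A_cap/A_ann.

v_ret/v_ext ≈ 1.63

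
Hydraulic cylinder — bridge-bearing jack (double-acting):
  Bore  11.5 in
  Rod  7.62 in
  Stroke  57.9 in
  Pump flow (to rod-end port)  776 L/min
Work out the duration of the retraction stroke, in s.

t ≈ 4.27 s

Rod-side annular area A_ann = π/4 × (11.5² − 7.62²) = 58.27 in^2
Swept volume V = A × L; t = V / Q = A·L / Q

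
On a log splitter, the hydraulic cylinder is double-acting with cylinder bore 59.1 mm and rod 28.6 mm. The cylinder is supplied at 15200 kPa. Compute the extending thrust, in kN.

Cap-side area A_cap = π/4 × (59.1 mm)² = 2743 mm^2
F = P × A_cap = 15200 kPa × A_cap

F ≈ 41.7 kN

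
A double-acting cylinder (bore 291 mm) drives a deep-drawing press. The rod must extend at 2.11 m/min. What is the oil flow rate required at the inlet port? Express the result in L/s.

Cap-side area A_cap = π/4 × (291 mm)² = 66510 mm^2
Q = A × v

Q ≈ 2.34 L/s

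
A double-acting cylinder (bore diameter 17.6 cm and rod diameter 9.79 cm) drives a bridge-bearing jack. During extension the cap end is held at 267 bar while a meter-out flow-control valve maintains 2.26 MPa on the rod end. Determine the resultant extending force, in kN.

Cap-side area A_cap = π/4 × (17.6 cm)² = 243.3 cm^2
Rod-side annular area A_ann = π/4 × (17.6² − 9.79²) = 168.0 cm^2
Net thrust = P_cap·A_cap − P_rod·A_ann = 649.6 kN − 37.97 kN

F ≈ 612 kN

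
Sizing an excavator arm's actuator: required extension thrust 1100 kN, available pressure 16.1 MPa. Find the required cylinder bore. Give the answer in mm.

Extension force acts on the full piston face: F = P × (π/4)D².
D = √(4F / (πP)) = √(4 × 1100 kN / (π × 16.1 MPa))

D ≈ 295 mm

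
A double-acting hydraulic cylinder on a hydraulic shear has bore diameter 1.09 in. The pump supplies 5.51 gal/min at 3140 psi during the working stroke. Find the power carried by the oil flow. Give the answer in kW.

W ≈ 7.53 kW

Hydraulic power = P × Q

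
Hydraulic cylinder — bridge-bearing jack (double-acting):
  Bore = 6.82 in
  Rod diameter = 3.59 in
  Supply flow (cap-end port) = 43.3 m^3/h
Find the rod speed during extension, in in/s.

Cap-side area A_cap = π/4 × (6.82 in)² = 36.53 in^2
v = Q / A

v ≈ 20.1 in/s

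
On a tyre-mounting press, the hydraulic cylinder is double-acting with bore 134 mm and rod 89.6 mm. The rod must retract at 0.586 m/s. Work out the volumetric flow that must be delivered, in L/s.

Rod-side annular area A_ann = π/4 × (134² − 89.6²) = 7797 mm^2
Q = A × v

Q ≈ 4.57 L/s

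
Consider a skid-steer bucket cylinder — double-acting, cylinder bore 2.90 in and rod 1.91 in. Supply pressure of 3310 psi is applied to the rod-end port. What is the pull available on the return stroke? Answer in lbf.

Rod-side annular area A_ann = π/4 × (2.90² − 1.91²) = 3.740 in^2
On retraction the pressure acts on the annular area (bore minus rod).
F = P × A_ann

F ≈ 12400 lbf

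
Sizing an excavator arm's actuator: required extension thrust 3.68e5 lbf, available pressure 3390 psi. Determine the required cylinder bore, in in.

D ≈ 11.8 in

Extension force acts on the full piston face: F = P × (π/4)D².
D = √(4F / (πP)) = √(4 × 3.68e5 lbf / (π × 3390 psi))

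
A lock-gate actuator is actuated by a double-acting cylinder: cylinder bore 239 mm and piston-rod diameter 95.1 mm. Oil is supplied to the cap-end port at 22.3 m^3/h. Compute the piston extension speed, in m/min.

v ≈ 8.28 m/min

Cap-side area A_cap = π/4 × (239 mm)² = 44860 mm^2
v = Q / A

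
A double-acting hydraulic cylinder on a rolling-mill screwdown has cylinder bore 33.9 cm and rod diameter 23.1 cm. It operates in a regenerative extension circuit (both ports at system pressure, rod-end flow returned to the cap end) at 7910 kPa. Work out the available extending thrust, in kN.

With equal pressure on both faces, forces on the annular region cancel; the net push is pressure × rod cross-section.
Rod cross-section A_rod = π/4 × (23.1 cm)² = 419.1 cm^2
F = P × A_rod

F ≈ 332 kN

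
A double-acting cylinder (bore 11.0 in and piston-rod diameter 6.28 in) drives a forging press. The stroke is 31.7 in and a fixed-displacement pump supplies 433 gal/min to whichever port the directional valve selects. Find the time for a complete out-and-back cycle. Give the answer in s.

t ≈ 3.03 s

Cap-side area A_cap = π/4 × (11.0 in)² = 95.03 in^2
Rod-side annular area A_ann = π/4 × (11.0² − 6.28²) = 64.06 in^2
t_ext = A_cap·L/Q = 1.807 s
t_ret = A_ann·L/Q = 1.218 s
t_cycle = t_ext + t_ret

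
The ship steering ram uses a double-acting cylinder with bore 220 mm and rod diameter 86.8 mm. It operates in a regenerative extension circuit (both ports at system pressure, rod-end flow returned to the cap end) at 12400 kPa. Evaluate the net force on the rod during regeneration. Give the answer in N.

With equal pressure on both faces, forces on the annular region cancel; the net push is pressure × rod cross-section.
Rod cross-section A_rod = π/4 × (86.8 mm)² = 5917 mm^2
F = P × A_rod

F ≈ 73400 N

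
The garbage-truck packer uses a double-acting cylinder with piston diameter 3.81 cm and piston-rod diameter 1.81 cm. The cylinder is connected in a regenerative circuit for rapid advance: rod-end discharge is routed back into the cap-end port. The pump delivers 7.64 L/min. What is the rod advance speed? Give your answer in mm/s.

In regeneration the rod-end outflow joins the pump flow into the cap end, so the net volume the pump must supply per unit advance equals the rod cross-section area.
Rod cross-section A_rod = π/4 × (1.81 cm)² = 2.573 cm^2
v = Q_pump / A_rod

v ≈ 495 mm/s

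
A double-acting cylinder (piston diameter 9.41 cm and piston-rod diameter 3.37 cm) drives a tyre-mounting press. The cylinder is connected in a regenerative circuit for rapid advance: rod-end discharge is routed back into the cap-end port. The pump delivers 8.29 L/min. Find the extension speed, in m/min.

In regeneration the rod-end outflow joins the pump flow into the cap end, so the net volume the pump must supply per unit advance equals the rod cross-section area.
Rod cross-section A_rod = π/4 × (3.37 cm)² = 8.920 cm^2
v = Q_pump / A_rod

v ≈ 9.29 m/min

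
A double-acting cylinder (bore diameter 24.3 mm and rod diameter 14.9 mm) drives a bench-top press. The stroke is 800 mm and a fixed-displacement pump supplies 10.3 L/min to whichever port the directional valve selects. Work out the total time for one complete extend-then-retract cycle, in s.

t ≈ 3.51 s

Cap-side area A_cap = π/4 × (24.3 mm)² = 463.8 mm^2
Rod-side annular area A_ann = π/4 × (24.3² − 14.9²) = 289.4 mm^2
t_ext = A_cap·L/Q = 2.161 s
t_ret = A_ann·L/Q = 1.349 s
t_cycle = t_ext + t_ret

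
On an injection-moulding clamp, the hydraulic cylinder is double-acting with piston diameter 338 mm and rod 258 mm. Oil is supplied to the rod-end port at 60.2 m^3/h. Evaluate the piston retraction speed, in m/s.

v ≈ 0.447 m/s

Rod-side annular area A_ann = π/4 × (338² − 258²) = 37450 mm^2
Flow into the rod-end port fills the annular volume.
v = Q / A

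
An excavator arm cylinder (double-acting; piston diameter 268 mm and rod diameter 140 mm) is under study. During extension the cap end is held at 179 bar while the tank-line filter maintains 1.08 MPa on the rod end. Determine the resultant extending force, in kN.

Cap-side area A_cap = π/4 × (268 mm)² = 56410 mm^2
Rod-side annular area A_ann = π/4 × (268² − 140²) = 41020 mm^2
Net thrust = P_cap·A_cap − P_rod·A_ann = 1010 kN − 44.30 kN

F ≈ 965 kN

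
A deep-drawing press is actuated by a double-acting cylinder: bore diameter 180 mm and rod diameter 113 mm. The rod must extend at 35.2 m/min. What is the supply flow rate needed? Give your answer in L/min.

Q ≈ 896 L/min

Cap-side area A_cap = π/4 × (180 mm)² = 25450 mm^2
Q = A × v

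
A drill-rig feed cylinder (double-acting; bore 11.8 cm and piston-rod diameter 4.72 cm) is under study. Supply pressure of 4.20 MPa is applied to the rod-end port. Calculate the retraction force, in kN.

F ≈ 38.6 kN

Rod-side annular area A_ann = π/4 × (11.8² − 4.72²) = 91.86 cm^2
On retraction the pressure acts on the annular area (bore minus rod).
F = P × A_ann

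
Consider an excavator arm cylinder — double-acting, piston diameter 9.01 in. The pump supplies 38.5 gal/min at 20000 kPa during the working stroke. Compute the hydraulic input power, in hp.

Hydraulic power = P × Q

W ≈ 65.1 hp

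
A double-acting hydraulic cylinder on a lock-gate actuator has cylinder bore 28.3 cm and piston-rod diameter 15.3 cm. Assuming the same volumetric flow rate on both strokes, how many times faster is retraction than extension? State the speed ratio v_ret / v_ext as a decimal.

v_ret/v_ext ≈ 1.41

Cap-side area A_cap = π/4 × (28.3 cm)² = 629.0 cm^2
Rod-side annular area A_ann = π/4 × (28.3² − 15.3²) = 445.2 cm^2
For equal Q, v ∝ 1/A, so v_ret/v_ext = A_cap/A_ann.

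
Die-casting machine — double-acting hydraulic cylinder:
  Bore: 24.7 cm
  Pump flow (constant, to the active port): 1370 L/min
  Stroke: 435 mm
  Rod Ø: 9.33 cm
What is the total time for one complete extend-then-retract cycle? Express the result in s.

Cap-side area A_cap = π/4 × (24.7 cm)² = 479.2 cm^2
Rod-side annular area A_ann = π/4 × (24.7² − 9.33²) = 410.8 cm^2
t_ext = A_cap·L/Q = 0.9129 s
t_ret = A_ann·L/Q = 0.7826 s
t_cycle = t_ext + t_ret

t ≈ 1.70 s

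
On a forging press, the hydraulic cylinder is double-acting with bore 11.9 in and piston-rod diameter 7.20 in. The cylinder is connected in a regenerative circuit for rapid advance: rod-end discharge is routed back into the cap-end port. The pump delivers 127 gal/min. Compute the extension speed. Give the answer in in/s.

In regeneration the rod-end outflow joins the pump flow into the cap end, so the net volume the pump must supply per unit advance equals the rod cross-section area.
Rod cross-section A_rod = π/4 × (7.20 in)² = 40.72 in^2
v = Q_pump / A_rod

v ≈ 12.0 in/s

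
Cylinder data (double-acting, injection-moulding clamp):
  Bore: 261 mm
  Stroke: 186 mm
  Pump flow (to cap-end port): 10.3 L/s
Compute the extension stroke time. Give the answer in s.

Cap-side area A_cap = π/4 × (261 mm)² = 53500 mm^2
Swept volume V = A × L; t = V / Q = A·L / Q

t ≈ 0.966 s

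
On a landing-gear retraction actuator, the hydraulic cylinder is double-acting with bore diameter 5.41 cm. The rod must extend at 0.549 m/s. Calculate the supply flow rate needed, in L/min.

Cap-side area A_cap = π/4 × (5.41 cm)² = 22.99 cm^2
Q = A × v

Q ≈ 75.7 L/min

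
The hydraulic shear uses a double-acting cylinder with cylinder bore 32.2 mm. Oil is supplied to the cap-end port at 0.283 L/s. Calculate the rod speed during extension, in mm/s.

v ≈ 348 mm/s

Cap-side area A_cap = π/4 × (32.2 mm)² = 814.3 mm^2
v = Q / A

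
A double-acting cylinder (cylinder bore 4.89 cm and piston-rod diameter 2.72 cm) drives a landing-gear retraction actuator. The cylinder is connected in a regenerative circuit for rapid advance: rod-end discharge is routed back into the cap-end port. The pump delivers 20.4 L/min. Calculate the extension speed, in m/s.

In regeneration the rod-end outflow joins the pump flow into the cap end, so the net volume the pump must supply per unit advance equals the rod cross-section area.
Rod cross-section A_rod = π/4 × (2.72 cm)² = 5.811 cm^2
v = Q_pump / A_rod

v ≈ 0.585 m/s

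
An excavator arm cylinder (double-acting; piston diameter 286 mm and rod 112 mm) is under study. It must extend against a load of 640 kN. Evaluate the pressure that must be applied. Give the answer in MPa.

P ≈ 9.96 MPa

Cap-side area A_cap = π/4 × (286 mm)² = 64240 mm^2
P = F / A = 640 kN / A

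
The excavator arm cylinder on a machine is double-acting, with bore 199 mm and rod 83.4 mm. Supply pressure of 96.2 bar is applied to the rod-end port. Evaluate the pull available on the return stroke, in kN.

Rod-side annular area A_ann = π/4 × (199² − 83.4²) = 25640 mm^2
On retraction the pressure acts on the annular area (bore minus rod).
F = P × A_ann

F ≈ 247 kN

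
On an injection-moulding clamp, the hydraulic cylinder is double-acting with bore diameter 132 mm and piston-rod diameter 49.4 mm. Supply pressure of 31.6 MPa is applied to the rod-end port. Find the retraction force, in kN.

F ≈ 372 kN

Rod-side annular area A_ann = π/4 × (132² − 49.4²) = 11770 mm^2
On retraction the pressure acts on the annular area (bore minus rod).
F = P × A_ann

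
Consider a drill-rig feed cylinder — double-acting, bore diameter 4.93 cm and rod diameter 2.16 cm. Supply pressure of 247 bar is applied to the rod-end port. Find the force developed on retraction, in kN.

F ≈ 38.1 kN

Rod-side annular area A_ann = π/4 × (4.93² − 2.16²) = 15.42 cm^2
On retraction the pressure acts on the annular area (bore minus rod).
F = P × A_ann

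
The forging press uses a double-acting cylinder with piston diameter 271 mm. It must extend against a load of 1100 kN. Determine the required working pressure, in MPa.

P ≈ 19.1 MPa

Cap-side area A_cap = π/4 × (271 mm)² = 57680 mm^2
P = F / A = 1100 kN / A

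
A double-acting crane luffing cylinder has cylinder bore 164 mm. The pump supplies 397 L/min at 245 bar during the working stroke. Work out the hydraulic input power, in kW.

W ≈ 162 kW

Hydraulic power = P × Q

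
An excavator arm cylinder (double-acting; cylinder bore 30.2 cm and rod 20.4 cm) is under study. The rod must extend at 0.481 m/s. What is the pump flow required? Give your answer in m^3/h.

Q ≈ 124 m^3/h

Cap-side area A_cap = π/4 × (30.2 cm)² = 716.3 cm^2
Q = A × v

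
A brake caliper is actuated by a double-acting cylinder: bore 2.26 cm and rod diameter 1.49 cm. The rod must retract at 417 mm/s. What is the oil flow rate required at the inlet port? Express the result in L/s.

Q ≈ 0.0946 L/s

Rod-side annular area A_ann = π/4 × (2.26² − 1.49²) = 2.268 cm^2
Q = A × v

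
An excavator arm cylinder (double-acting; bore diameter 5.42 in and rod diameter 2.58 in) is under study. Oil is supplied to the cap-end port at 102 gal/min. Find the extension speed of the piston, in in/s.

v ≈ 17.0 in/s

Cap-side area A_cap = π/4 × (5.42 in)² = 23.07 in^2
v = Q / A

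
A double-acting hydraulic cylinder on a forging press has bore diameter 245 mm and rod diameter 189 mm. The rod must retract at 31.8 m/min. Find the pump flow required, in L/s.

Q ≈ 10.1 L/s

Rod-side annular area A_ann = π/4 × (245² − 189²) = 19090 mm^2
Q = A × v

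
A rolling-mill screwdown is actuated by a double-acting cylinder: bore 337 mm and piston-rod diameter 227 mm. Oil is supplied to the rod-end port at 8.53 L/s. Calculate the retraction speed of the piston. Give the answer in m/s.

v ≈ 0.175 m/s

Rod-side annular area A_ann = π/4 × (337² − 227²) = 48730 mm^2
Flow into the rod-end port fills the annular volume.
v = Q / A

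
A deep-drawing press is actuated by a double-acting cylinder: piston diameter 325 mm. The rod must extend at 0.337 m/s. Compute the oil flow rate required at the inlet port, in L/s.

Cap-side area A_cap = π/4 × (325 mm)² = 82960 mm^2
Q = A × v

Q ≈ 28.0 L/s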